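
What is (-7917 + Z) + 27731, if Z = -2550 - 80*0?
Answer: 17264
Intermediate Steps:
Z = -2550 (Z = -2550 + 0 = -2550)
(-7917 + Z) + 27731 = (-7917 - 2550) + 27731 = -10467 + 27731 = 17264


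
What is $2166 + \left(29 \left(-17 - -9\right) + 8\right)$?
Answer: $1942$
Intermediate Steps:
$2166 + \left(29 \left(-17 - -9\right) + 8\right) = 2166 + \left(29 \left(-17 + 9\right) + 8\right) = 2166 + \left(29 \left(-8\right) + 8\right) = 2166 + \left(-232 + 8\right) = 2166 - 224 = 1942$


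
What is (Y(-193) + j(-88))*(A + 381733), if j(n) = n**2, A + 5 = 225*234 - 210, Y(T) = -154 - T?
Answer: 3379129544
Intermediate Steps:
A = 52435 (A = -5 + (225*234 - 210) = -5 + (52650 - 210) = -5 + 52440 = 52435)
(Y(-193) + j(-88))*(A + 381733) = ((-154 - 1*(-193)) + (-88)**2)*(52435 + 381733) = ((-154 + 193) + 7744)*434168 = (39 + 7744)*434168 = 7783*434168 = 3379129544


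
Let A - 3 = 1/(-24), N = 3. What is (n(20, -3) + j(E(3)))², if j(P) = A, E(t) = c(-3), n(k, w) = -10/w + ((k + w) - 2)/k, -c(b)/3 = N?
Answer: 28561/576 ≈ 49.585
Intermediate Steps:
c(b) = -9 (c(b) = -3*3 = -9)
n(k, w) = -10/w + (-2 + k + w)/k
E(t) = -9
A = 71/24 (A = 3 + 1/(-24) = 3 - 1/24 = 71/24 ≈ 2.9583)
j(P) = 71/24
(n(20, -3) + j(E(3)))² = ((1 - 10/(-3) - 2/20 - 3/20) + 71/24)² = ((1 - 10*(-⅓) - 2*1/20 - 3*1/20) + 71/24)² = ((1 + 10/3 - ⅒ - 3/20) + 71/24)² = (49/12 + 71/24)² = (169/24)² = 28561/576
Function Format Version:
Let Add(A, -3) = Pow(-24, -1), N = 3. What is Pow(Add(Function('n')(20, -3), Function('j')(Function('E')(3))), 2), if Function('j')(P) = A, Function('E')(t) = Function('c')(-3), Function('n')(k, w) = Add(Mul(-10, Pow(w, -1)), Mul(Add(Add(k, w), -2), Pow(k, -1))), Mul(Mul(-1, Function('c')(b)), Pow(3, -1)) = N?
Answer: Rational(28561, 576) ≈ 49.585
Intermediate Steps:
Function('c')(b) = -9 (Function('c')(b) = Mul(-3, 3) = -9)
Function('n')(k, w) = Add(Mul(-10, Pow(w, -1)), Mul(Pow(k, -1), Add(-2, k, w))) (Function('n')(k, w) = Add(Mul(-10, Pow(w, -1)), Mul(Add(-2, k, w), Pow(k, -1))) = Add(Mul(-10, Pow(w, -1)), Mul(Pow(k, -1), Add(-2, k, w))))
Function('E')(t) = -9
A = Rational(71, 24) (A = Add(3, Pow(-24, -1)) = Add(3, Rational(-1, 24)) = Rational(71, 24) ≈ 2.9583)
Function('j')(P) = Rational(71, 24)
Pow(Add(Function('n')(20, -3), Function('j')(Function('E')(3))), 2) = Pow(Add(Add(1, Mul(-10, Pow(-3, -1)), Mul(-2, Pow(20, -1)), Mul(-3, Pow(20, -1))), Rational(71, 24)), 2) = Pow(Add(Add(1, Mul(-10, Rational(-1, 3)), Mul(-2, Rational(1, 20)), Mul(-3, Rational(1, 20))), Rational(71, 24)), 2) = Pow(Add(Add(1, Rational(10, 3), Rational(-1, 10), Rational(-3, 20)), Rational(71, 24)), 2) = Pow(Add(Rational(49, 12), Rational(71, 24)), 2) = Pow(Rational(169, 24), 2) = Rational(28561, 576)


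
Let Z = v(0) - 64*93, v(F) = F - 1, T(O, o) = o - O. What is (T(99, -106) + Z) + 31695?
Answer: 25537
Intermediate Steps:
v(F) = -1 + F
Z = -5953 (Z = (-1 + 0) - 64*93 = -1 - 5952 = -5953)
(T(99, -106) + Z) + 31695 = ((-106 - 1*99) - 5953) + 31695 = ((-106 - 99) - 5953) + 31695 = (-205 - 5953) + 31695 = -6158 + 31695 = 25537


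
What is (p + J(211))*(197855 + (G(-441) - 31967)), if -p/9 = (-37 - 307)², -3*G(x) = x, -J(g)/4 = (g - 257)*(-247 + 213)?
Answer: -177869974800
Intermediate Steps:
J(g) = -34952 + 136*g (J(g) = -4*(g - 257)*(-247 + 213) = -4*(-257 + g)*(-34) = -4*(8738 - 34*g) = -34952 + 136*g)
G(x) = -x/3
p = -1065024 (p = -9*(-37 - 307)² = -9*(-344)² = -9*118336 = -1065024)
(p + J(211))*(197855 + (G(-441) - 31967)) = (-1065024 + (-34952 + 136*211))*(197855 + (-⅓*(-441) - 31967)) = (-1065024 + (-34952 + 28696))*(197855 + (147 - 31967)) = (-1065024 - 6256)*(197855 - 31820) = -1071280*166035 = -177869974800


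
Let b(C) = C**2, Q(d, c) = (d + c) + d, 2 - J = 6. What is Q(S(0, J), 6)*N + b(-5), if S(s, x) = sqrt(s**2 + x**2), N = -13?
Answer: -157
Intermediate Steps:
J = -4 (J = 2 - 1*6 = 2 - 6 = -4)
Q(d, c) = c + 2*d (Q(d, c) = (c + d) + d = c + 2*d)
Q(S(0, J), 6)*N + b(-5) = (6 + 2*sqrt(0**2 + (-4)**2))*(-13) + (-5)**2 = (6 + 2*sqrt(0 + 16))*(-13) + 25 = (6 + 2*sqrt(16))*(-13) + 25 = (6 + 2*4)*(-13) + 25 = (6 + 8)*(-13) + 25 = 14*(-13) + 25 = -182 + 25 = -157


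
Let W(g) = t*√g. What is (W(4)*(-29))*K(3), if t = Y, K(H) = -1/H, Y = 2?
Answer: 116/3 ≈ 38.667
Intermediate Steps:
t = 2
W(g) = 2*√g
(W(4)*(-29))*K(3) = ((2*√4)*(-29))*(-1/3) = ((2*2)*(-29))*(-1*⅓) = (4*(-29))*(-⅓) = -116*(-⅓) = 116/3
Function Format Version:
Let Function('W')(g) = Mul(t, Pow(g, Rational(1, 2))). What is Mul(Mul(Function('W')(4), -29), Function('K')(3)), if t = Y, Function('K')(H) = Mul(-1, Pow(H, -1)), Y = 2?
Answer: Rational(116, 3) ≈ 38.667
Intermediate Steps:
t = 2
Function('W')(g) = Mul(2, Pow(g, Rational(1, 2)))
Mul(Mul(Function('W')(4), -29), Function('K')(3)) = Mul(Mul(Mul(2, Pow(4, Rational(1, 2))), -29), Mul(-1, Pow(3, -1))) = Mul(Mul(Mul(2, 2), -29), Mul(-1, Rational(1, 3))) = Mul(Mul(4, -29), Rational(-1, 3)) = Mul(-116, Rational(-1, 3)) = Rational(116, 3)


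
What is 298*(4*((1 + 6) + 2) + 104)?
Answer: 41720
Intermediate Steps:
298*(4*((1 + 6) + 2) + 104) = 298*(4*(7 + 2) + 104) = 298*(4*9 + 104) = 298*(36 + 104) = 298*140 = 41720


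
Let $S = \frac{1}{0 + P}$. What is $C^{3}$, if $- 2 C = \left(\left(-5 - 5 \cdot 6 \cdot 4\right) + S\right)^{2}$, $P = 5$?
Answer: $- \frac{7379340515868672}{15625} \approx -4.7228 \cdot 10^{11}$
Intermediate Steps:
$S = \frac{1}{5}$ ($S = \frac{1}{0 + 5} = \frac{1}{5} \approx 0.2$)
$C = - \frac{194688}{25}$ ($C = - \frac{\left(\left(-5 - 5 \cdot 6 \cdot 4\right) + \frac{1}{5}\right)^{2}}{2} = - \frac{\left(\left(-5 - 30 \cdot 4\right) + \frac{1}{5}\right)^{2}}{2} = - \frac{\left(\left(-5 - 120\right) + \frac{1}{5}\right)^{2}}{2} = - \frac{\left(-125 + \frac{1}{5}\right)^{2}}{2} = - \frac{\left(- \frac{624}{5}\right)^{2}}{2} = \left(- \frac{1}{2}\right) \frac{389376}{25} = - \frac{194688}{25} \approx -7787.5$)
$C^{3} = \left(- \frac{194688}{25}\right)^{3} = - \frac{7379340515868672}{15625}$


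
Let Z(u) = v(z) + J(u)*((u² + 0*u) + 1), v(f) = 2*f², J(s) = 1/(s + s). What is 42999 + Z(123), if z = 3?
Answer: 5298656/123 ≈ 43079.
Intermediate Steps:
J(s) = 1/(2*s)
Z(u) = 18 + (1 + u²)/(2*u) (Z(u) = 2*3² + (1/(2*u))*((u² + 0*u) + 1) = 2*9 + (1/(2*u))*((u² + 0) + 1) = 18 + (1/(2*u))*(u² + 1) = 18 + (1/(2*u))*(1 + u²) = 18 + (1 + u²)/(2*u))
42999 + Z(123) = 42999 + (½)*(1 + 123*(36 + 123))/123 = 42999 + (½)*(1/123)*(1 + 123*159) = 42999 + (½)*(1/123)*(1 + 19557) = 42999 + (½)*(1/123)*19558 = 42999 + 9779/123 = 5298656/123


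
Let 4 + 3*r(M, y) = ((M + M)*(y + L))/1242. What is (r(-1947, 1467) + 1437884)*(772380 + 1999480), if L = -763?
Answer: 2473797015726400/621 ≈ 3.9836e+12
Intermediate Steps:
r(M, y) = -4/3 + M*(-763 + y)/1863 (r(M, y) = -4/3 + (((M + M)*(y - 763))/1242)/3 = -4/3 + (((2*M)*(-763 + y))*(1/1242))/3 = -4/3 + ((2*M*(-763 + y))*(1/1242))/3 = -4/3 + (M*(-763 + y)/621)/3 = -4/3 + M*(-763 + y)/1863)
(r(-1947, 1467) + 1437884)*(772380 + 1999480) = ((-4/3 - 763/1863*(-1947) + (1/1863)*(-1947)*1467) + 1437884)*(772380 + 1999480) = ((-4/3 + 495187/621 - 105787/69) + 1437884)*2771860 = (-457724/621 + 1437884)*2771860 = (892468240/621)*2771860 = 2473797015726400/621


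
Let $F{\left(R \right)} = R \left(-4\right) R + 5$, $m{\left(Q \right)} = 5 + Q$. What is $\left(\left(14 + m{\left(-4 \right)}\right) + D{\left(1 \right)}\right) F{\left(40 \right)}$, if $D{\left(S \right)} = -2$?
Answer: $-83135$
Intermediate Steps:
$F{\left(R \right)} = 5 - 4 R^{2}$ ($F{\left(R \right)} = - 4 R R + 5 = - 4 R^{2} + 5 = 5 - 4 R^{2}$)
$\left(\left(14 + m{\left(-4 \right)}\right) + D{\left(1 \right)}\right) F{\left(40 \right)} = \left(\left(14 + \left(5 - 4\right)\right) - 2\right) \left(5 - 4 \cdot 40^{2}\right) = \left(\left(14 + 1\right) - 2\right) \left(5 - 6400\right) = \left(15 - 2\right) \left(5 - 6400\right) = 13 \left(-6395\right) = -83135$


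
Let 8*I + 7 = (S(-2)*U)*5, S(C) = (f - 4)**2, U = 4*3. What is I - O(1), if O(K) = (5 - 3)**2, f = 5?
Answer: 21/8 ≈ 2.6250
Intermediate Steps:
U = 12
O(K) = 4 (O(K) = 2**2 = 4)
S(C) = 1 (S(C) = (5 - 4)**2 = 1**2 = 1)
I = 53/8 (I = -7/8 + ((1*12)*5)/8 = -7/8 + (12*5)/8 = -7/8 + (1/8)*60 = -7/8 + 15/2 = 53/8 ≈ 6.6250)
I - O(1) = 53/8 - 1*4 = 53/8 - 4 = 21/8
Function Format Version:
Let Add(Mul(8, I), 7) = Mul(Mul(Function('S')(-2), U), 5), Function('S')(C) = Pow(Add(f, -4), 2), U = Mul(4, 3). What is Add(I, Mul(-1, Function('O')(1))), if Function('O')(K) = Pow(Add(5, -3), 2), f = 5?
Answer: Rational(21, 8) ≈ 2.6250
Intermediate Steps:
U = 12
Function('O')(K) = 4 (Function('O')(K) = Pow(2, 2) = 4)
Function('S')(C) = 1 (Function('S')(C) = Pow(Add(5, -4), 2) = Pow(1, 2) = 1)
I = Rational(53, 8) (I = Add(Rational(-7, 8), Mul(Rational(1, 8), Mul(Mul(1, 12), 5))) = Add(Rational(-7, 8), Mul(Rational(1, 8), Mul(12, 5))) = Add(Rational(-7, 8), Mul(Rational(1, 8), 60)) = Add(Rational(-7, 8), Rational(15, 2)) = Rational(53, 8) ≈ 6.6250)
Add(I, Mul(-1, Function('O')(1))) = Add(Rational(53, 8), Mul(-1, 4)) = Add(Rational(53, 8), -4) = Rational(21, 8)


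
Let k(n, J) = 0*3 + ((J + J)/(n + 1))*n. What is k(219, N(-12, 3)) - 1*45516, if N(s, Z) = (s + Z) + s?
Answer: -5011359/110 ≈ -45558.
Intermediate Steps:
N(s, Z) = Z + 2*s (N(s, Z) = (Z + s) + s = Z + 2*s)
k(n, J) = 2*J*n/(1 + n) (k(n, J) = 0 + ((2*J)/(1 + n))*n = 0 + (2*J/(1 + n))*n = 0 + 2*J*n/(1 + n) = 2*J*n/(1 + n))
k(219, N(-12, 3)) - 1*45516 = 2*(3 + 2*(-12))*219/(1 + 219) - 1*45516 = 2*(3 - 24)*219/220 - 45516 = 2*(-21)*219*(1/220) - 45516 = -4599/110 - 45516 = -5011359/110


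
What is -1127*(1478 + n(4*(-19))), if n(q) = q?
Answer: -1580054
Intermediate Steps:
-1127*(1478 + n(4*(-19))) = -1127*(1478 + 4*(-19)) = -1127*(1478 - 76) = -1127*1402 = -1580054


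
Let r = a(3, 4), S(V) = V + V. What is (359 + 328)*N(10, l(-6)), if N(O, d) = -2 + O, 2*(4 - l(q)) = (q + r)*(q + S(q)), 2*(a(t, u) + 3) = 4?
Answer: 5496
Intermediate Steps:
a(t, u) = -1 (a(t, u) = -3 + (1/2)*4 = -3 + 2 = -1)
S(V) = 2*V
r = -1
l(q) = 4 - 3*q*(-1 + q)/2 (l(q) = 4 - (q - 1)*(q + 2*q)/2 = 4 - (-1 + q)*3*q/2 = 4 - 3*q*(-1 + q)/2)
(359 + 328)*N(10, l(-6)) = (359 + 328)*(-2 + 10) = 687*8 = 5496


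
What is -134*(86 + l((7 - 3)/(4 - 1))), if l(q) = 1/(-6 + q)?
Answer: -80467/7 ≈ -11495.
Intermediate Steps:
-134*(86 + l((7 - 3)/(4 - 1))) = -134*(86 + 1/(-6 + (7 - 3)/(4 - 1))) = -134*(86 + 1/(-6 + 4/3)) = -134*(86 + 1/(-14/3)) = -134*(86 - 3/14) = -134*1201/14 = -80467/7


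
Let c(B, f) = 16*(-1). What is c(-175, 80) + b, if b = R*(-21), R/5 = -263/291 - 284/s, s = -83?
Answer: -2257341/8051 ≈ -280.38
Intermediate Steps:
R = 304075/24153 (R = 5*(-263/291 - 284/(-83)) = 5*(-263*1/291 - 284*(-1/83)) = 5*(-263/291 + 284/83) = 5*(60815/24153) = 304075/24153 ≈ 12.590)
b = -2128525/8051 (b = (304075/24153)*(-21) = -2128525/8051 ≈ -264.38)
c(B, f) = -16
c(-175, 80) + b = -16 - 2128525/8051 = -2257341/8051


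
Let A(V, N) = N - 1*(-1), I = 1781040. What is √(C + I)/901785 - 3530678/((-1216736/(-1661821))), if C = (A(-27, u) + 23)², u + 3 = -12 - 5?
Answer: -2933677422319/608368 + 8*√27829/901785 ≈ -4.8222e+6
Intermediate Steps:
u = -20 (u = -3 + (-12 - 5) = -3 - 17 = -20)
A(V, N) = 1 + N (A(V, N) = N + 1 = 1 + N)
C = 16 (C = ((1 - 20) + 23)² = (-19 + 23)² = 4² = 16)
√(C + I)/901785 - 3530678/((-1216736/(-1661821))) = √(16 + 1781040)/901785 - 3530678/((-1216736/(-1661821))) = √1781056*(1/901785) - 3530678/((-1216736*(-1/1661821))) = (8*√27829)*(1/901785) - 3530678/1216736/1661821 = 8*√27829/901785 - 3530678*1661821/1216736 = 8*√27829/901785 - 2933677422319/608368 = -2933677422319/608368 + 8*√27829/901785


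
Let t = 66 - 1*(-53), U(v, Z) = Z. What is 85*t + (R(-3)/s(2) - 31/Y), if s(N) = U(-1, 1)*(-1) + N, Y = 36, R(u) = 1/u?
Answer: 364097/36 ≈ 10114.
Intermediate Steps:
s(N) = -1 + N (s(N) = 1*(-1) + N = -1 + N)
t = 119 (t = 66 + 53 = 119)
85*t + (R(-3)/s(2) - 31/Y) = 85*119 + (1/((-3)*(-1 + 2)) - 31/36) = 10115 + (-1/3/1 - 31*1/36) = 10115 + (-1/3*1 - 31/36) = 10115 + (-1/3 - 31/36) = 10115 - 43/36 = 364097/36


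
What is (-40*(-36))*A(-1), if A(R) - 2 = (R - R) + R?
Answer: 1440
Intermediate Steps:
A(R) = 2 + R (A(R) = 2 + ((R - R) + R) = 2 + (0 + R) = 2 + R)
(-40*(-36))*A(-1) = (-40*(-36))*(2 - 1) = 1440*1 = 1440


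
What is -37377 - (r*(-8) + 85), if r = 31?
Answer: -37214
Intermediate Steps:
-37377 - (r*(-8) + 85) = -37377 - (31*(-8) + 85) = -37377 - (-248 + 85) = -37377 - 1*(-163) = -37377 + 163 = -37214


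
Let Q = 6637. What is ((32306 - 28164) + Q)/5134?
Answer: 10779/5134 ≈ 2.0995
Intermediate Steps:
((32306 - 28164) + Q)/5134 = ((32306 - 28164) + 6637)/5134 = (4142 + 6637)*(1/5134) = 10779*(1/5134) = 10779/5134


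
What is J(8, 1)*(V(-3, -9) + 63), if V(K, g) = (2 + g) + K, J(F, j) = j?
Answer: 53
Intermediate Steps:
V(K, g) = 2 + K + g
J(8, 1)*(V(-3, -9) + 63) = 1*((2 - 3 - 9) + 63) = 1*(-10 + 63) = 1*53 = 53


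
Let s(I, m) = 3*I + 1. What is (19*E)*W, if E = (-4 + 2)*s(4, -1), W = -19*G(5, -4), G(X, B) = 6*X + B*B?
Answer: 431756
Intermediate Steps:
G(X, B) = B² + 6*X (G(X, B) = 6*X + B² = B² + 6*X)
s(I, m) = 1 + 3*I
W = -874 (W = -19*((-4)² + 6*5) = -19*(16 + 30) = -19*46 = -874)
E = -26 (E = (-4 + 2)*(1 + 3*4) = -2*(1 + 12) = -2*13 = -26)
(19*E)*W = (19*(-26))*(-874) = -494*(-874) = 431756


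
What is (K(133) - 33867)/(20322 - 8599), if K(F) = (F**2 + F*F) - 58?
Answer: 1453/11723 ≈ 0.12394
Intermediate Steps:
K(F) = -58 + 2*F**2 (K(F) = (F**2 + F**2) - 58 = 2*F**2 - 58 = -58 + 2*F**2)
(K(133) - 33867)/(20322 - 8599) = ((-58 + 2*133**2) - 33867)/(20322 - 8599) = ((-58 + 2*17689) - 33867)/11723 = ((-58 + 35378) - 33867)*(1/11723) = (35320 - 33867)*(1/11723) = 1453*(1/11723) = 1453/11723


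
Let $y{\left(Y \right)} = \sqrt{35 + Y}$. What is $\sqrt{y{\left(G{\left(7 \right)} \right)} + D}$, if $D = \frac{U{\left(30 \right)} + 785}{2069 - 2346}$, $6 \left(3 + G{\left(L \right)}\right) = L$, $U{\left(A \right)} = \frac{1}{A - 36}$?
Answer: $\frac{\sqrt{-102 + 6 \sqrt{1194}}}{6} \approx 1.7105$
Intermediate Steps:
$U{\left(A \right)} = \frac{1}{-36 + A}$
$G{\left(L \right)} = -3 + \frac{L}{6}$
$D = - \frac{17}{6}$ ($D = \frac{\frac{1}{-36 + 30} + 785}{2069 - 2346} = \frac{\frac{1}{-6} + 785}{-277} = \left(- \frac{1}{6} + 785\right) \left(- \frac{1}{277}\right) = \frac{4709}{6} \left(- \frac{1}{277}\right) = - \frac{17}{6} \approx -2.8333$)
$\sqrt{y{\left(G{\left(7 \right)} \right)} + D} = \sqrt{\sqrt{35 + \left(-3 + \frac{1}{6} \cdot 7\right)} - \frac{17}{6}} = \sqrt{\sqrt{35 + \left(-3 + \frac{7}{6}\right)} - \frac{17}{6}} = \sqrt{\sqrt{35 - \frac{11}{6}} - \frac{17}{6}} = \sqrt{\sqrt{\frac{199}{6}} - \frac{17}{6}} = \sqrt{\frac{\sqrt{1194}}{6} - \frac{17}{6}} = \sqrt{- \frac{17}{6} + \frac{\sqrt{1194}}{6}}$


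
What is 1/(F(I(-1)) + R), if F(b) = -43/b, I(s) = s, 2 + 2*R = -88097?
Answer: -2/88013 ≈ -2.2724e-5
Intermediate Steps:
R = -88099/2 (R = -1 + (½)*(-88097) = -1 - 88097/2 = -88099/2 ≈ -44050.)
1/(F(I(-1)) + R) = 1/(-43/(-1) - 88099/2) = 1/(-43*(-1) - 88099/2) = 1/(43 - 88099/2) = 1/(-88013/2) = -2/88013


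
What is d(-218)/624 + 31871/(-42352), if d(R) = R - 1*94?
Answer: -53047/42352 ≈ -1.2525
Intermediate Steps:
d(R) = -94 + R (d(R) = R - 94 = -94 + R)
d(-218)/624 + 31871/(-42352) = (-94 - 218)/624 + 31871/(-42352) = -312*1/624 + 31871*(-1/42352) = -½ - 31871/42352 = -53047/42352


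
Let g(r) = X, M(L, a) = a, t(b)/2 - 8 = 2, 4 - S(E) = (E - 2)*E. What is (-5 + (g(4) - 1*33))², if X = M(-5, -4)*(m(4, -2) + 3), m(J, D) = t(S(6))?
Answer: 16900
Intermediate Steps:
S(E) = 4 - E*(-2 + E) (S(E) = 4 - (E - 2)*E = 4 - (-2 + E)*E = 4 - E*(-2 + E))
t(b) = 20 (t(b) = 16 + 2*2 = 16 + 4 = 20)
m(J, D) = 20
X = -92 (X = -4*(20 + 3) = -4*23 = -92)
g(r) = -92
(-5 + (g(4) - 1*33))² = (-5 + (-92 - 1*33))² = (-5 + (-92 - 33))² = (-5 - 125)² = (-130)² = 16900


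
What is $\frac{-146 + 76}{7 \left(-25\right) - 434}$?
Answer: $\frac{10}{87} \approx 0.11494$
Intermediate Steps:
$\frac{-146 + 76}{7 \left(-25\right) - 434} = - \frac{70}{-175 - 434} = - \frac{70}{-609} = \left(-70\right) \left(- \frac{1}{609}\right) = \frac{10}{87}$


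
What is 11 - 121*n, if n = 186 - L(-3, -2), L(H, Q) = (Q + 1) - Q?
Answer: -22374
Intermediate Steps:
L(H, Q) = 1 (L(H, Q) = (1 + Q) - Q = 1)
n = 185 (n = 186 - 1*1 = 186 - 1 = 185)
11 - 121*n = 11 - 121*185 = 11 - 22385 = -22374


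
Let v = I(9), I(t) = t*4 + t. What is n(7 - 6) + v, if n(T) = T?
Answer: 46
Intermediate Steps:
I(t) = 5*t (I(t) = 4*t + t = 5*t)
v = 45 (v = 5*9 = 45)
n(7 - 6) + v = (7 - 6) + 45 = 1 + 45 = 46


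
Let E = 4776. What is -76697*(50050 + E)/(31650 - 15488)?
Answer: -2102494861/8081 ≈ -2.6018e+5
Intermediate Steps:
-76697*(50050 + E)/(31650 - 15488) = -76697*(50050 + 4776)/(31650 - 15488) = -76697/(16162/54826) = -76697/(16162*(1/54826)) = -76697/8081/27413 = -76697*27413/8081 = -2102494861/8081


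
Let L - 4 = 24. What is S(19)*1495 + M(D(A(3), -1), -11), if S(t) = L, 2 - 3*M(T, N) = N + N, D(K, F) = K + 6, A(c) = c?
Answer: 41868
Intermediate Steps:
L = 28 (L = 4 + 24 = 28)
D(K, F) = 6 + K
M(T, N) = ⅔ - 2*N/3 (M(T, N) = ⅔ - (N + N)/3 = ⅔ - 2*N/3)
S(t) = 28
S(19)*1495 + M(D(A(3), -1), -11) = 28*1495 + (⅔ - ⅔*(-11)) = 41860 + (⅔ + 22/3) = 41860 + 8 = 41868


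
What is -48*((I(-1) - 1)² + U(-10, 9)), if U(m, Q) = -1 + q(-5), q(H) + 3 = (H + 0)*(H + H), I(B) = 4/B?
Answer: -3408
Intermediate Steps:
q(H) = -3 + 2*H² (q(H) = -3 + (H + 0)*(H + H) = -3 + H*(2*H) = -3 + 2*H²)
U(m, Q) = 46 (U(m, Q) = -1 + (-3 + 2*(-5)²) = -1 + (-3 + 2*25) = -1 + (-3 + 50) = -1 + 47 = 46)
-48*((I(-1) - 1)² + U(-10, 9)) = -48*((4/(-1) - 1)² + 46) = -48*((4*(-1) - 1)² + 46) = -48*((-4 - 1)² + 46) = -48*((-5)² + 46) = -48*(25 + 46) = -48*71 = -3408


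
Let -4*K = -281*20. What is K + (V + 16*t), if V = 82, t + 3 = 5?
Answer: 1519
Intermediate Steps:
t = 2 (t = -3 + 5 = 2)
K = 1405 (K = -(-281)*20/4 = -¼*(-5620) = 1405)
K + (V + 16*t) = 1405 + (82 + 16*2) = 1405 + (82 + 32) = 1405 + 114 = 1519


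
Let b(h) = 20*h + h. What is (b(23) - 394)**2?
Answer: 7921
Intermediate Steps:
b(h) = 21*h
(b(23) - 394)**2 = (21*23 - 394)**2 = (483 - 394)**2 = 89**2 = 7921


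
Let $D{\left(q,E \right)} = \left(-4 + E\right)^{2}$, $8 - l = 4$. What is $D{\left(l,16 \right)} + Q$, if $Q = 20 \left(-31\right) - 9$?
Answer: $-485$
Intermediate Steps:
$Q = -629$ ($Q = -620 - 9 = -629$)
$l = 4$ ($l = 8 - 4 = 4$)
$D{\left(l,16 \right)} + Q = \left(-4 + 16\right)^{2} - 629 = 12^{2} - 629 = 144 - 629 = -485$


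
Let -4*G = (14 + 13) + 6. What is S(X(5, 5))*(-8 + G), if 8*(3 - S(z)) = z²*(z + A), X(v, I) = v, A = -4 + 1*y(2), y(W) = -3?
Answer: -2405/16 ≈ -150.31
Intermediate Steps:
A = -7 (A = -4 + 1*(-3) = -4 - 3 = -7)
S(z) = 3 - z²*(-7 + z)/8 (S(z) = 3 - z²*(z - 7)/8 = 3 - z²*(-7 + z)/8)
G = -33/4 (G = -((14 + 13) + 6)/4 = -(27 + 6)/4 = -¼*33 = -33/4 ≈ -8.2500)
S(X(5, 5))*(-8 + G) = (3 - ⅛*5³ + (7/8)*5²)*(-8 - 33/4) = (3 - ⅛*125 + (7/8)*25)*(-65/4) = (3 - 125/8 + 175/8)*(-65/4) = (37/4)*(-65/4) = -2405/16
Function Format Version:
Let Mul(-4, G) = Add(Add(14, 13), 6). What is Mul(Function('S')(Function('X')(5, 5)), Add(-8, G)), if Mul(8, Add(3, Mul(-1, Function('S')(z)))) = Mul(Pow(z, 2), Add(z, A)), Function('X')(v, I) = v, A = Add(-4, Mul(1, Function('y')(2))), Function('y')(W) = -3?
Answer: Rational(-2405, 16) ≈ -150.31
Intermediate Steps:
A = -7 (A = Add(-4, Mul(1, -3)) = Add(-4, -3) = -7)
Function('S')(z) = Add(3, Mul(Rational(-1, 8), Pow(z, 2), Add(-7, z))) (Function('S')(z) = Add(3, Mul(Rational(-1, 8), Mul(Pow(z, 2), Add(z, -7)))) = Add(3, Mul(Rational(-1, 8), Mul(Pow(z, 2), Add(-7, z)))) = Add(3, Mul(Rational(-1, 8), Pow(z, 2), Add(-7, z))))
G = Rational(-33, 4) (G = Mul(Rational(-1, 4), Add(Add(14, 13), 6)) = Mul(Rational(-1, 4), Add(27, 6)) = Mul(Rational(-1, 4), 33) = Rational(-33, 4) ≈ -8.2500)
Mul(Function('S')(Function('X')(5, 5)), Add(-8, G)) = Mul(Add(3, Mul(Rational(-1, 8), Pow(5, 3)), Mul(Rational(7, 8), Pow(5, 2))), Add(-8, Rational(-33, 4))) = Mul(Add(3, Mul(Rational(-1, 8), 125), Mul(Rational(7, 8), 25)), Rational(-65, 4)) = Mul(Add(3, Rational(-125, 8), Rational(175, 8)), Rational(-65, 4)) = Mul(Rational(37, 4), Rational(-65, 4)) = Rational(-2405, 16)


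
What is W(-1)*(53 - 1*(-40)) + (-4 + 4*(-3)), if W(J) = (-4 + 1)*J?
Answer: 263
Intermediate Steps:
W(J) = -3*J
W(-1)*(53 - 1*(-40)) + (-4 + 4*(-3)) = (-3*(-1))*(53 - 1*(-40)) + (-4 + 4*(-3)) = 3*(53 + 40) + (-4 - 12) = 3*93 - 16 = 279 - 16 = 263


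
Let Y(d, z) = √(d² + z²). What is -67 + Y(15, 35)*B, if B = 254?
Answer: -67 + 1270*√58 ≈ 9605.0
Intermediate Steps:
-67 + Y(15, 35)*B = -67 + √(15² + 35²)*254 = -67 + √(225 + 1225)*254 = -67 + √1450*254 = -67 + (5*√58)*254 = -67 + 1270*√58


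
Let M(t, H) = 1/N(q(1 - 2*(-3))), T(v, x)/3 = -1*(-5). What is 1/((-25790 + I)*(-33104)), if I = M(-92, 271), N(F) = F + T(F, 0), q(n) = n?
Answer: 11/9391257208 ≈ 1.1713e-9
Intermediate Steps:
T(v, x) = 15 (T(v, x) = 3*(-1*(-5)) = 3*5 = 15)
N(F) = 15 + F (N(F) = F + 15 = 15 + F)
M(t, H) = 1/22 (M(t, H) = 1/(15 + (1 - 2*(-3))) = 1/(15 + (1 + 6)) = 1/(15 + 7) = 1/22)
I = 1/22 ≈ 0.045455
1/((-25790 + I)*(-33104)) = 1/((-25790 + 1/22)*(-33104)) = -1/33104/(-567379/22) = -22/567379*(-1/33104) = 11/9391257208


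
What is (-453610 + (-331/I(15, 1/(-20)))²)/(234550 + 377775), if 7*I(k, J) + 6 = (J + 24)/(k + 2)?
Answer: -1978464018/6090061985 ≈ -0.32487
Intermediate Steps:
I(k, J) = -6/7 + (24 + J)/(7*(2 + k)) (I(k, J) = -6/7 + ((J + 24)/(k + 2))/7 = -6/7 + ((24 + J)/(2 + k))/7 = -6/7 + (24 + J)/(7*(2 + k)))
(-453610 + (-331/I(15, 1/(-20)))²)/(234550 + 377775) = (-453610 + (-331*7*(2 + 15)/(12 + 1/(-20) - 6*15))²)/(234550 + 377775) = (-453610 + (-331*119/(12 - 1/20 - 90))²)/612325 = (-453610 + (-331/((⅐)*(1/17)*(-1561/20)))²)*(1/612325) = (-453610 + (-331/(-223/340))²)*(1/612325) = (-453610 + (-331*(-340/223))²)*(1/612325) = (-453610 + (112540/223)²)*(1/612325) = (-453610 + 12665251600/49729)*(1/612325) = -9892320090/49729*1/612325 = -1978464018/6090061985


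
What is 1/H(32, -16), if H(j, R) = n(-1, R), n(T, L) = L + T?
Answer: -1/17 ≈ -0.058824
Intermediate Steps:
H(j, R) = -1 + R (H(j, R) = R - 1 = -1 + R)
1/H(32, -16) = 1/(-1 - 16) = 1/(-17) = -1/17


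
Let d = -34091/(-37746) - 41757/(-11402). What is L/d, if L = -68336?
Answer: -3676305037464/245608163 ≈ -14968.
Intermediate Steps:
d = 491216326/107594973 (d = -34091*(-1/37746) - 41757*(-1/11402) = 34091/37746 + 41757/11402 = 491216326/107594973 ≈ 4.5654)
L/d = -68336/491216326/107594973 = -68336*107594973/491216326 = -3676305037464/245608163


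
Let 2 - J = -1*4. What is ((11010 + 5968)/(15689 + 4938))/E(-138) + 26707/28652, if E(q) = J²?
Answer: 5079581015/5319043236 ≈ 0.95498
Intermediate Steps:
J = 6 (J = 2 - (-1)*4 = 2 - 1*(-4) = 2 + 4 = 6)
E(q) = 36 (E(q) = 6² = 36)
((11010 + 5968)/(15689 + 4938))/E(-138) + 26707/28652 = ((11010 + 5968)/(15689 + 4938))/36 + 26707/28652 = (16978/20627)*(1/36) + 26707*(1/28652) = (16978*(1/20627))*(1/36) + 26707/28652 = (16978/20627)*(1/36) + 26707/28652 = 8489/371286 + 26707/28652 = 5079581015/5319043236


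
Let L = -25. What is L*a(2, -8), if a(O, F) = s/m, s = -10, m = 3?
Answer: 250/3 ≈ 83.333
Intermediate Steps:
a(O, F) = -10/3
L*a(2, -8) = -25*(-10/3) = 250/3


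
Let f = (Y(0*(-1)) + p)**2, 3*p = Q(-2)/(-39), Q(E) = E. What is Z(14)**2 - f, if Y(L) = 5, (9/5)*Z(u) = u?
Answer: 161177/4563 ≈ 35.323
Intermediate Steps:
Z(u) = 5*u/9
p = 2/117 (p = (-2/(-39))/3 = (-2*(-1/39))/3 = (1/3)*(2/39) = 2/117 ≈ 0.017094)
f = 344569/13689 (f = (5 + 2/117)**2 = (587/117)**2 = 344569/13689 ≈ 25.171)
Z(14)**2 - f = ((5/9)*14)**2 - 1*344569/13689 = (70/9)**2 - 344569/13689 = 4900/81 - 344569/13689 = 161177/4563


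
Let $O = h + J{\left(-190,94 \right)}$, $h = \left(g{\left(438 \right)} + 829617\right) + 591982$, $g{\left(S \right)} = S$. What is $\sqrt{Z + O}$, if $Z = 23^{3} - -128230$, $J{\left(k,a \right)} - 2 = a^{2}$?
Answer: $2 \sqrt{392818} \approx 1253.5$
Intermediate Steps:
$J{\left(k,a \right)} = 2 + a^{2}$
$h = 1422037$ ($h = \left(438 + 829617\right) + 591982 = 830055 + 591982 = 1422037$)
$Z = 140397$ ($Z = 12167 + 128230 = 140397$)
$O = 1430875$ ($O = 1422037 + \left(2 + 94^{2}\right) = 1422037 + \left(2 + 8836\right) = 1422037 + 8838 = 1430875$)
$\sqrt{Z + O} = \sqrt{140397 + 1430875} = \sqrt{1571272} = 2 \sqrt{392818}$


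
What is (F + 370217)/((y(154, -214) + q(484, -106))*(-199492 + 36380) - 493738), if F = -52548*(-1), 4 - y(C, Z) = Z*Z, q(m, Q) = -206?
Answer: 422765/7502332038 ≈ 5.6351e-5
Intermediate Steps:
y(C, Z) = 4 - Z² (y(C, Z) = 4 - Z*Z = 4 - Z²)
F = 52548
(F + 370217)/((y(154, -214) + q(484, -106))*(-199492 + 36380) - 493738) = (52548 + 370217)/(((4 - 1*(-214)²) - 206)*(-199492 + 36380) - 493738) = 422765/(((4 - 1*45796) - 206)*(-163112) - 493738) = 422765/(((4 - 45796) - 206)*(-163112) - 493738) = 422765/((-45792 - 206)*(-163112) - 493738) = 422765/(-45998*(-163112) - 493738) = 422765/(7502825776 - 493738) = 422765/7502332038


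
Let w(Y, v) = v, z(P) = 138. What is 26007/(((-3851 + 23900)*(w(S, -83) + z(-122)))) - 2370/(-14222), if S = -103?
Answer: 497209784/2613754715 ≈ 0.19023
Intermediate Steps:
26007/(((-3851 + 23900)*(w(S, -83) + z(-122)))) - 2370/(-14222) = 26007/(((-3851 + 23900)*(-83 + 138))) - 2370/(-14222) = 26007/((20049*55)) - 2370*(-1/14222) = 26007/1102695 + 1185/7111 = 26007*(1/1102695) + 1185/7111 = 8669/367565 + 1185/7111 = 497209784/2613754715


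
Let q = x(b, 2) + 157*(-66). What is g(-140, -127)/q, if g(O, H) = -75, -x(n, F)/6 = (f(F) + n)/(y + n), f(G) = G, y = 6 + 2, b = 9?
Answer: 85/11748 ≈ 0.0072353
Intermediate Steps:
y = 8
x(n, F) = -6*(F + n)/(8 + n)
q = -176220/17 (q = 6*(-1*2 - 1*9)/(8 + 9) + 157*(-66) = 6*(-2 - 9)/17 - 10362 = 6*(1/17)*(-11) - 10362 = -66/17 - 10362 = -176220/17 ≈ -10366.)
g(-140, -127)/q = -75/(-176220/17) = -75*(-17/176220) = 85/11748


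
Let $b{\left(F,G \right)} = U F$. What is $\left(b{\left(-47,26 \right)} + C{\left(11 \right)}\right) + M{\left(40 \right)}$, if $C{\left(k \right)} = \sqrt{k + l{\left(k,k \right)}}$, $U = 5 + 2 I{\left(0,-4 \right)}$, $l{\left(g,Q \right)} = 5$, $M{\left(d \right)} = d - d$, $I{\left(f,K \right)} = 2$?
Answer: $-419$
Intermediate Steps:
$M{\left(d \right)} = 0$
$U = 9$ ($U = 5 + 2 \cdot 2 = 5 + 4 = 9$)
$C{\left(k \right)} = \sqrt{5 + k}$ ($C{\left(k \right)} = \sqrt{k + 5} = \sqrt{5 + k}$)
$b{\left(F,G \right)} = 9 F$
$\left(b{\left(-47,26 \right)} + C{\left(11 \right)}\right) + M{\left(40 \right)} = \left(9 \left(-47\right) + \sqrt{5 + 11}\right) + 0 = \left(-423 + \sqrt{16}\right) + 0 = \left(-423 + 4\right) + 0 = -419 + 0 = -419$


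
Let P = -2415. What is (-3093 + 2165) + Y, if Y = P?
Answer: -3343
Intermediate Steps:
Y = -2415
(-3093 + 2165) + Y = (-3093 + 2165) - 2415 = -928 - 2415 = -3343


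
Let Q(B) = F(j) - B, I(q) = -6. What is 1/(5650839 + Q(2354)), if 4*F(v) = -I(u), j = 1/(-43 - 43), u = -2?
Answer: 2/11296973 ≈ 1.7704e-7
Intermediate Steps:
j = -1/86 (j = 1/(-86) = -1/86 ≈ -0.011628)
F(v) = 3/2 (F(v) = (-1*(-6))/4 = (1/4)*6 = 3/2)
Q(B) = 3/2 - B
1/(5650839 + Q(2354)) = 1/(5650839 + (3/2 - 1*2354)) = 1/(5650839 + (3/2 - 2354)) = 1/(5650839 - 4705/2) = 1/(11296973/2) = 2/11296973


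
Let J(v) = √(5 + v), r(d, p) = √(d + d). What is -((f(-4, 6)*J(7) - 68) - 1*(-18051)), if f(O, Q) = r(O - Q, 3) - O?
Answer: -17983 - 4*√3*(2 + I*√5) ≈ -17997.0 - 15.492*I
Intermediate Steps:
r(d, p) = √2*√d (r(d, p) = √(2*d) = √2*√d)
f(O, Q) = -O + √2*√(O - Q) (f(O, Q) = √2*√(O - Q) - O = -O + √2*√(O - Q))
-((f(-4, 6)*J(7) - 68) - 1*(-18051)) = -(((√(-2*6 + 2*(-4)) - 1*(-4))*√(5 + 7) - 68) - 1*(-18051)) = -(((√(-12 - 8) + 4)*√12 - 68) + 18051) = -(((√(-20) + 4)*(2*√3) - 68) + 18051) = -(((2*I*√5 + 4)*(2*√3) - 68) + 18051) = -(((4 + 2*I*√5)*(2*√3) - 68) + 18051) = -((2*√3*(4 + 2*I*√5) - 68) + 18051) = -((-68 + 2*√3*(4 + 2*I*√5)) + 18051) = -(17983 + 2*√3*(4 + 2*I*√5)) = -17983 - 2*√3*(4 + 2*I*√5)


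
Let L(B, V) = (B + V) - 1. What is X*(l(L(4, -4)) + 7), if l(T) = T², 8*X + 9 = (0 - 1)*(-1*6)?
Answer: -3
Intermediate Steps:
L(B, V) = -1 + B + V
X = -3/8 (X = -9/8 + ((0 - 1)*(-1*6))/8 = -9/8 + (-1*(-6))/8 = -9/8 + (⅛)*6 = -9/8 + ¾ = -3/8 ≈ -0.37500)
X*(l(L(4, -4)) + 7) = -3*((-1 + 4 - 4)² + 7)/8 = -3*((-1)² + 7)/8 = -3*(1 + 7)/8 = -3/8*8 = -3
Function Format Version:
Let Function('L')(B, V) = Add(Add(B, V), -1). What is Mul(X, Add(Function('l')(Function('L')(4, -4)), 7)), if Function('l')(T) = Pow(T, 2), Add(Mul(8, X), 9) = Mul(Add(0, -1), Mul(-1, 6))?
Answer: -3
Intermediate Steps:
Function('L')(B, V) = Add(-1, B, V)
X = Rational(-3, 8) (X = Add(Rational(-9, 8), Mul(Rational(1, 8), Mul(Add(0, -1), Mul(-1, 6)))) = Add(Rational(-9, 8), Mul(Rational(1, 8), Mul(-1, -6))) = Add(Rational(-9, 8), Mul(Rational(1, 8), 6)) = Add(Rational(-9, 8), Rational(3, 4)) = Rational(-3, 8) ≈ -0.37500)
Mul(X, Add(Function('l')(Function('L')(4, -4)), 7)) = Mul(Rational(-3, 8), Add(Pow(Add(-1, 4, -4), 2), 7)) = Mul(Rational(-3, 8), Add(Pow(-1, 2), 7)) = Mul(Rational(-3, 8), Add(1, 7)) = Mul(Rational(-3, 8), 8) = -3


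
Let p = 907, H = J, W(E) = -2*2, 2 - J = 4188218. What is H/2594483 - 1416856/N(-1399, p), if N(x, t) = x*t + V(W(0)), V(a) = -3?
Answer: -204800215511/411516137596 ≈ -0.49767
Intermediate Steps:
J = -4188216 (J = 2 - 1*4188218 = 2 - 4188218 = -4188216)
W(E) = -4
H = -4188216
N(x, t) = -3 + t*x (N(x, t) = x*t - 3 = t*x - 3 = -3 + t*x)
H/2594483 - 1416856/N(-1399, p) = -4188216/2594483 - 1416856/(-3 + 907*(-1399)) = -4188216*1/2594483 - 1416856/(-3 - 1268893) = -4188216/2594483 - 1416856/(-1268896) = -4188216/2594483 - 1416856*(-1/1268896) = -4188216/2594483 + 177107/158612 = -204800215511/411516137596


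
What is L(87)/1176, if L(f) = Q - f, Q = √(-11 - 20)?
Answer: -29/392 + I*√31/1176 ≈ -0.07398 + 0.0047345*I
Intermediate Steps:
Q = I*√31 (Q = √(-31) = I*√31 ≈ 5.5678*I)
L(f) = -f + I*√31 (L(f) = I*√31 - f = -f + I*√31)
L(87)/1176 = (-1*87 + I*√31)/1176 = (-87 + I*√31)*(1/1176) = -29/392 + I*√31/1176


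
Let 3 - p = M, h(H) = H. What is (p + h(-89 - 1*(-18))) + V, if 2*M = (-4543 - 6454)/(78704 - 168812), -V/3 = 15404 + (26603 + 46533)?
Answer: -47881239605/180216 ≈ -2.6569e+5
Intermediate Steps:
V = -265620 (V = -3*(15404 + (26603 + 46533)) = -3*(15404 + 73136) = -3*88540 = -265620)
M = 10997/180216 (M = ((-4543 - 6454)/(78704 - 168812))/2 = (-10997/(-90108))/2 = (-10997*(-1/90108))/2 = (½)*(10997/90108) = 10997/180216 ≈ 0.061021)
p = 529651/180216 (p = 3 - 1*10997/180216 = 3 - 10997/180216 = 529651/180216 ≈ 2.9390)
(p + h(-89 - 1*(-18))) + V = (529651/180216 + (-89 - 1*(-18))) - 265620 = (529651/180216 + (-89 + 18)) - 265620 = (529651/180216 - 71) - 265620 = -12265685/180216 - 265620 = -47881239605/180216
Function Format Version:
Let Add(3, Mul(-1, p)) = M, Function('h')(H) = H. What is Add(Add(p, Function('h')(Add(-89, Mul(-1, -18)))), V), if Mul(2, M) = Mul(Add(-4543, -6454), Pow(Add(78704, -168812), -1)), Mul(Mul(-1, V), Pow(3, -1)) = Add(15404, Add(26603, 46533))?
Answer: Rational(-47881239605, 180216) ≈ -2.6569e+5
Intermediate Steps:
V = -265620 (V = Mul(-3, Add(15404, Add(26603, 46533))) = Mul(-3, Add(15404, 73136)) = Mul(-3, 88540) = -265620)
M = Rational(10997, 180216) (M = Mul(Rational(1, 2), Mul(Add(-4543, -6454), Pow(Add(78704, -168812), -1))) = Mul(Rational(1, 2), Mul(-10997, Pow(-90108, -1))) = Mul(Rational(1, 2), Mul(-10997, Rational(-1, 90108))) = Mul(Rational(1, 2), Rational(10997, 90108)) = Rational(10997, 180216) ≈ 0.061021)
p = Rational(529651, 180216) (p = Add(3, Mul(-1, Rational(10997, 180216))) = Add(3, Rational(-10997, 180216)) = Rational(529651, 180216) ≈ 2.9390)
Add(Add(p, Function('h')(Add(-89, Mul(-1, -18)))), V) = Add(Add(Rational(529651, 180216), Add(-89, Mul(-1, -18))), -265620) = Add(Add(Rational(529651, 180216), Add(-89, 18)), -265620) = Add(Add(Rational(529651, 180216), -71), -265620) = Add(Rational(-12265685, 180216), -265620) = Rational(-47881239605, 180216)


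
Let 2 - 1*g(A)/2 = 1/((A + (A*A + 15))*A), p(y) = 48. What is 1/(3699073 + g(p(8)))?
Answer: 56808/210137166215 ≈ 2.7034e-7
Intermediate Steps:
g(A) = 4 - 2/(A*(15 + A + A**2)) (g(A) = 4 - 2/((A + (A*A + 15))*A) = 4 - 2/((A + (A**2 + 15))*A) = 4 - 2/((A + (15 + A**2))*A) = 4 - 2/((15 + A + A**2)*A) = 4 - 2/(A*(15 + A + A**2)))
1/(3699073 + g(p(8))) = 1/(3699073 + 2*(-1 + 2*48**2 + 2*48**3 + 30*48)/(48*(15 + 48 + 48**2))) = 1/(3699073 + 2*(1/48)*(-1 + 2*2304 + 2*110592 + 1440)/(15 + 48 + 2304)) = 1/(3699073 + 2*(1/48)*(-1 + 4608 + 221184 + 1440)/2367) = 1/(3699073 + 2*(1/48)*(1/2367)*227231) = 1/(3699073 + 227231/56808) = 1/(210137166215/56808) = 56808/210137166215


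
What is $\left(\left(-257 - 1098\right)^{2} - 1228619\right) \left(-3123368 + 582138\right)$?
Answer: $-1543558349380$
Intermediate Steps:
$\left(\left(-257 - 1098\right)^{2} - 1228619\right) \left(-3123368 + 582138\right) = \left(\left(-1355\right)^{2} - 1228619\right) \left(-2541230\right) = \left(1836025 - 1228619\right) \left(-2541230\right) = 607406 \left(-2541230\right) = -1543558349380$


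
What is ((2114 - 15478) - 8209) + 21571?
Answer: -2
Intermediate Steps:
((2114 - 15478) - 8209) + 21571 = (-13364 - 8209) + 21571 = -21573 + 21571 = -2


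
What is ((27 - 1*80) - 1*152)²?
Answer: 42025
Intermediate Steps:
((27 - 1*80) - 1*152)² = ((27 - 80) - 152)² = (-53 - 152)² = (-205)² = 42025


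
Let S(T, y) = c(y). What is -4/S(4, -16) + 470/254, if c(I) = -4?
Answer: 362/127 ≈ 2.8504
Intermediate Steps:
S(T, y) = -4
-4/S(4, -16) + 470/254 = -4/(-4) + 470/254 = -4*(-¼) + 470*(1/254) = 1 + 235/127 = 362/127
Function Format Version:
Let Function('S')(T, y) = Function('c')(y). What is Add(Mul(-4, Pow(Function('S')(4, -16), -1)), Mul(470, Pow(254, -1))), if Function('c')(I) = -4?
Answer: Rational(362, 127) ≈ 2.8504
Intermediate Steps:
Function('S')(T, y) = -4
Add(Mul(-4, Pow(Function('S')(4, -16), -1)), Mul(470, Pow(254, -1))) = Add(Mul(-4, Pow(-4, -1)), Mul(470, Pow(254, -1))) = Add(Mul(-4, Rational(-1, 4)), Mul(470, Rational(1, 254))) = Add(1, Rational(235, 127)) = Rational(362, 127)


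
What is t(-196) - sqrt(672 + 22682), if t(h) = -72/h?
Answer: 18/49 - sqrt(23354) ≈ -152.45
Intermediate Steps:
t(-196) - sqrt(672 + 22682) = -72/(-196) - sqrt(672 + 22682) = -72*(-1/196) - sqrt(23354) = 18/49 - sqrt(23354)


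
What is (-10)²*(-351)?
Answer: -35100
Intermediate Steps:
(-10)²*(-351) = 100*(-351) = -35100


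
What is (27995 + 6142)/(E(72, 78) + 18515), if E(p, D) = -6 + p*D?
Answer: 34137/24125 ≈ 1.4150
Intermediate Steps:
E(p, D) = -6 + D*p
(27995 + 6142)/(E(72, 78) + 18515) = (27995 + 6142)/((-6 + 78*72) + 18515) = 34137/((-6 + 5616) + 18515) = 34137/(5610 + 18515) = 34137/24125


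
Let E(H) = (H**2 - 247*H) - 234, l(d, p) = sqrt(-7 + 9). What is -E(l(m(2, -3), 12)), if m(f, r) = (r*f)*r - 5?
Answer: 232 + 247*sqrt(2) ≈ 581.31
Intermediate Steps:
m(f, r) = -5 + f*r**2 (m(f, r) = (f*r)*r - 5 = f*r**2 - 5 = -5 + f*r**2)
l(d, p) = sqrt(2)
E(H) = -234 + H**2 - 247*H
-E(l(m(2, -3), 12)) = -(-234 + (sqrt(2))**2 - 247*sqrt(2)) = -(-234 + 2 - 247*sqrt(2)) = -(-232 - 247*sqrt(2)) = 232 + 247*sqrt(2)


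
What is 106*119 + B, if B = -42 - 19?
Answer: 12553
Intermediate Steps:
B = -61
106*119 + B = 106*119 - 61 = 12614 - 61 = 12553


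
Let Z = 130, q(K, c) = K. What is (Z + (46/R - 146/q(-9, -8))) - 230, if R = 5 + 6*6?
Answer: -30500/369 ≈ -82.656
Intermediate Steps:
R = 41 (R = 5 + 36 = 41)
(Z + (46/R - 146/q(-9, -8))) - 230 = (130 + (46/41 - 146/(-9))) - 230 = (130 + (46*(1/41) - 146*(-⅑))) - 230 = (130 + (46/41 + 146/9)) - 230 = (130 + 6400/369) - 230 = 54370/369 - 230 = -30500/369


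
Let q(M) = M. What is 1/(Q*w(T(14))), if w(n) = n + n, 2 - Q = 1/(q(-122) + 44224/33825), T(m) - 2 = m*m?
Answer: 2041213/1623338046 ≈ 0.0012574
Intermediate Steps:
T(m) = 2 + m² (T(m) = 2 + m*m = 2 + m²)
Q = 8198677/4082426 (Q = 2 - 1/(-122 + 44224/33825) = 2 - 1/(-4082426/33825) = 2 - 1*(-33825/4082426) = 2 + 33825/4082426 = 8198677/4082426 ≈ 2.0083)
w(n) = 2*n
1/(Q*w(T(14))) = 1/((8198677/4082426)*((2*(2 + 14²)))) = 4082426/(8198677*((2*(2 + 196)))) = 4082426/(8198677*((2*198))) = (4082426/8198677)/396 = (4082426/8198677)*(1/396) = 2041213/1623338046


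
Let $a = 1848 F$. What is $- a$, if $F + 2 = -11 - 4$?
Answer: $31416$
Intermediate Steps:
$F = -17$ ($F = -2 - 15 = -17$)
$a = -31416$ ($a = 1848 \left(-17\right) = -31416$)
$- a = \left(-1\right) \left(-31416\right) = 31416$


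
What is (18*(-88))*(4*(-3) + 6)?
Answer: 9504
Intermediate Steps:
(18*(-88))*(4*(-3) + 6) = -1584*(-12 + 6) = -1584*(-6) = 9504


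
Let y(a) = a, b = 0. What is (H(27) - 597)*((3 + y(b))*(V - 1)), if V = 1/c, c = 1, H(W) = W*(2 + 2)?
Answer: 0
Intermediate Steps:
H(W) = 4*W (H(W) = W*4 = 4*W)
V = 1 (V = 1/1 = 1)
(H(27) - 597)*((3 + y(b))*(V - 1)) = (4*27 - 597)*((3 + 0)*(1 - 1)) = (108 - 597)*(3*0) = -489*0 = 0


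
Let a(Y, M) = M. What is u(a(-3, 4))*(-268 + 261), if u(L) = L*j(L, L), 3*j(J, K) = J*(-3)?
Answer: 112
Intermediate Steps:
j(J, K) = -J (j(J, K) = (J*(-3))/3 = (-3*J)/3 = -J)
u(L) = -L**2 (u(L) = L*(-L) = -L**2)
u(a(-3, 4))*(-268 + 261) = (-1*4**2)*(-268 + 261) = -1*16*(-7) = -16*(-7) = 112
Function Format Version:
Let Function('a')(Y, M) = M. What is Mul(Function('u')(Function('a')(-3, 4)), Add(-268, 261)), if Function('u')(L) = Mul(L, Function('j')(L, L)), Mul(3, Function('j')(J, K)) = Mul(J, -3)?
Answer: 112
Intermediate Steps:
Function('j')(J, K) = Mul(-1, J) (Function('j')(J, K) = Mul(Rational(1, 3), Mul(J, -3)) = Mul(Rational(1, 3), Mul(-3, J)) = Mul(-1, J))
Function('u')(L) = Mul(-1, Pow(L, 2)) (Function('u')(L) = Mul(L, Mul(-1, L)) = Mul(-1, Pow(L, 2)))
Mul(Function('u')(Function('a')(-3, 4)), Add(-268, 261)) = Mul(Mul(-1, Pow(4, 2)), Add(-268, 261)) = Mul(Mul(-1, 16), -7) = Mul(-16, -7) = 112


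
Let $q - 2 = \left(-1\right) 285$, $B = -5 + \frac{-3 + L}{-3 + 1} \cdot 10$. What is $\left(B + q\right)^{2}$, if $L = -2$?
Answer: $69169$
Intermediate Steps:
$B = 20$ ($B = -5 + \frac{-3 - 2}{-3 + 1} \cdot 10 = -5 + - \frac{5}{-2} \cdot 10 = -5 + \left(-5\right) \left(- \frac{1}{2}\right) 10 = -5 + \frac{5}{2} \cdot 10 = -5 + 25 = 20$)
$q = -283$ ($q = 2 - 285 = -283$)
$\left(B + q\right)^{2} = \left(20 - 283\right)^{2} = \left(-263\right)^{2} = 69169$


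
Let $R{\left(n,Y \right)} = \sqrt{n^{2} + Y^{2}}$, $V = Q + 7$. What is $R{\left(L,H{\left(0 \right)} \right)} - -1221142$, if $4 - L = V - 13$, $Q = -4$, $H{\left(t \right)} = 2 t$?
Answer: $1221156$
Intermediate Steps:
$V = 3$ ($V = -4 + 7 = 3$)
$L = 14$ ($L = 4 - \left(3 - 13\right) = 4 - -10 = 4 + 10 = 14$)
$R{\left(n,Y \right)} = \sqrt{Y^{2} + n^{2}}$
$R{\left(L,H{\left(0 \right)} \right)} - -1221142 = \sqrt{\left(2 \cdot 0\right)^{2} + 14^{2}} - -1221142 = \sqrt{0^{2} + 196} + 1221142 = \sqrt{0 + 196} + 1221142 = \sqrt{196} + 1221142 = 14 + 1221142 = 1221156$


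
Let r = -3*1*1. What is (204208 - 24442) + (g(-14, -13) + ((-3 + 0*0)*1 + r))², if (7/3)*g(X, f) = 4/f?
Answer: 1488953610/8281 ≈ 1.7980e+5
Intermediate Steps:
g(X, f) = 12/(7*f) (g(X, f) = 3*(4/f)/7 = 12/(7*f))
r = -3 (r = -3*1 = -3)
(204208 - 24442) + (g(-14, -13) + ((-3 + 0*0)*1 + r))² = (204208 - 24442) + ((12/7)/(-13) + ((-3 + 0*0)*1 - 3))² = 179766 + ((12/7)*(-1/13) + ((-3 + 0)*1 - 3))² = 179766 + (-12/91 + (-3*1 - 3))² = 179766 + (-12/91 + (-3 - 3))² = 179766 + (-12/91 - 6)² = 179766 + (-558/91)² = 179766 + 311364/8281 = 1488953610/8281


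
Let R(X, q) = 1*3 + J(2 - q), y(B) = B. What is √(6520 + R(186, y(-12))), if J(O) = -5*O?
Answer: 3*√717 ≈ 80.331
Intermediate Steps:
R(X, q) = -7 + 5*q (R(X, q) = 1*3 - 5*(2 - q) = 3 + (-10 + 5*q) = -7 + 5*q)
√(6520 + R(186, y(-12))) = √(6520 + (-7 + 5*(-12))) = √(6520 + (-7 - 60)) = √(6520 - 67) = √6453 = 3*√717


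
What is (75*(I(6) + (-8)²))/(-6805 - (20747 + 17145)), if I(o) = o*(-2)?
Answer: -1300/14899 ≈ -0.087254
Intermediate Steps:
I(o) = -2*o
(75*(I(6) + (-8)²))/(-6805 - (20747 + 17145)) = (75*(-2*6 + (-8)²))/(-6805 - (20747 + 17145)) = (75*(-12 + 64))/(-6805 - 1*37892) = (75*52)/(-6805 - 37892) = 3900/(-44697) = 3900*(-1/44697) = -1300/14899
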